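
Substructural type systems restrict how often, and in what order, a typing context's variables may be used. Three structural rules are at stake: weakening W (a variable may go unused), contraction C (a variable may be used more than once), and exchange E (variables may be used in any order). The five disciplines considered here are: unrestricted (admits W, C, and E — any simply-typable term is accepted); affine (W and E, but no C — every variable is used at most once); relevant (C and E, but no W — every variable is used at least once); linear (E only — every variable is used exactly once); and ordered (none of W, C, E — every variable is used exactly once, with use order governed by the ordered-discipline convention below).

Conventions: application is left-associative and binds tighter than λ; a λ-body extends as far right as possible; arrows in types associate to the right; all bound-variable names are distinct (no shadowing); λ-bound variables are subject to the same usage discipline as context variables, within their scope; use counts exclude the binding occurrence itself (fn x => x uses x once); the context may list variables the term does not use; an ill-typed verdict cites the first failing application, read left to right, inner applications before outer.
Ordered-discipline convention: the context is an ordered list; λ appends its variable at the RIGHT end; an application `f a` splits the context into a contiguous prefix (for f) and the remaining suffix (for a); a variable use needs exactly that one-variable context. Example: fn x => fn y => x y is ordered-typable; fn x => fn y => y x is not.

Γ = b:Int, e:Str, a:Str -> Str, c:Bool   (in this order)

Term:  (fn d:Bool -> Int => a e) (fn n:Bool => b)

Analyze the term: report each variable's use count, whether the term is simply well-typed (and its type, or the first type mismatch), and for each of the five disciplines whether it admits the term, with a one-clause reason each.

use counts: b=1; e=1; a=1; c=0; d (bound)=0; n (bound)=0
use order (left to right): a, e, b
typing: the term checks, with type Str
ordered: ✗, unused: c, d, n — weakening required
linear: ✗, unused: c, d, n — weakening required
affine: ✓, none of b, e, a, c, d, n used more than once
relevant: ✗, unused: c, d, n — weakening required
unrestricted: ✓, type-checks (Str) and nothing is barred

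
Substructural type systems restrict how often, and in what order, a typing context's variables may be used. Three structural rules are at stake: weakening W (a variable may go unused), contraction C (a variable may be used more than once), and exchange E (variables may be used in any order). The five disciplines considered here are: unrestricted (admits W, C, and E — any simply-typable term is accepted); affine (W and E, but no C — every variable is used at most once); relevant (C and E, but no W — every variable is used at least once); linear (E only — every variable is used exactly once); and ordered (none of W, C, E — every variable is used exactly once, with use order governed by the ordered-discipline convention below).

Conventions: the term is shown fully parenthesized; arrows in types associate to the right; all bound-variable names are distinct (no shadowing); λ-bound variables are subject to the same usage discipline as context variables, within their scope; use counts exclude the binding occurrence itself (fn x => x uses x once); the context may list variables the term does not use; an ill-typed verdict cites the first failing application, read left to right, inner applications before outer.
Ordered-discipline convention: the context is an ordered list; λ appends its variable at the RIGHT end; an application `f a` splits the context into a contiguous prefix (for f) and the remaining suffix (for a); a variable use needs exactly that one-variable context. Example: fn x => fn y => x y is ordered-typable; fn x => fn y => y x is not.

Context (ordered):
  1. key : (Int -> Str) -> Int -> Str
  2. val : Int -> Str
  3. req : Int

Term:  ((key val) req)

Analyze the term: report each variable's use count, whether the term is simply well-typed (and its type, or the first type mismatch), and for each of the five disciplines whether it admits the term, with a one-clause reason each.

counts: key: 1×; val: 1×; req: 1×
order of uses: key, val, req
typing: ✓ — Str
ordered ✓ (one use each (key, val, req); ordered split holds)
linear ✓ (key, val, req: one use apiece)
affine ✓ (key, val, req: no repeats, contraction unneeded)
relevant ✓ (key, val, req: all used, weakening unneeded)
unrestricted ✓ (type-checks (Str) and nothing is barred)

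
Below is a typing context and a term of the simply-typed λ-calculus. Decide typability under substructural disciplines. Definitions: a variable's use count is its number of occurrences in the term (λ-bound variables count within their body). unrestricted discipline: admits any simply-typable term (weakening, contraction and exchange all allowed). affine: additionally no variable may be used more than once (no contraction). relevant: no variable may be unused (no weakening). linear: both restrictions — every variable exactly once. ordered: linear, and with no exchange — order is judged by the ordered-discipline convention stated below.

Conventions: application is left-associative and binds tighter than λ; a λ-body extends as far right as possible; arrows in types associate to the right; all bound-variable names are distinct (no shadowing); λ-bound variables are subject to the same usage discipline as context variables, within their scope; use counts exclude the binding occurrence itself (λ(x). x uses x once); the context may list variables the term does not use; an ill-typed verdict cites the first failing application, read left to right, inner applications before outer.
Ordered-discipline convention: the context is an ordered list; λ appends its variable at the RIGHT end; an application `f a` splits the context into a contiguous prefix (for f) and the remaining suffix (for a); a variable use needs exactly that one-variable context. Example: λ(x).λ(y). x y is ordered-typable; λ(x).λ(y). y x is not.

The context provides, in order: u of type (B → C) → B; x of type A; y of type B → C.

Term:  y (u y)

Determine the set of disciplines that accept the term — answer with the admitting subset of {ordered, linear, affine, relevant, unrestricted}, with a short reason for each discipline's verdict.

admitted in: unrestricted
variable uses: u: 1×; x: 0×; y: 2×
order of uses: y, u, y
typing: the term checks, with type C
ordered: ✗ — repeated use of y ×2; x left unused
linear: ✗ — repeated use of y ×2; x left unused
affine: ✗ — repeated use of y ×2
relevant: ✗ — x left unused
unrestricted: ✓ — typability at C is all that's needed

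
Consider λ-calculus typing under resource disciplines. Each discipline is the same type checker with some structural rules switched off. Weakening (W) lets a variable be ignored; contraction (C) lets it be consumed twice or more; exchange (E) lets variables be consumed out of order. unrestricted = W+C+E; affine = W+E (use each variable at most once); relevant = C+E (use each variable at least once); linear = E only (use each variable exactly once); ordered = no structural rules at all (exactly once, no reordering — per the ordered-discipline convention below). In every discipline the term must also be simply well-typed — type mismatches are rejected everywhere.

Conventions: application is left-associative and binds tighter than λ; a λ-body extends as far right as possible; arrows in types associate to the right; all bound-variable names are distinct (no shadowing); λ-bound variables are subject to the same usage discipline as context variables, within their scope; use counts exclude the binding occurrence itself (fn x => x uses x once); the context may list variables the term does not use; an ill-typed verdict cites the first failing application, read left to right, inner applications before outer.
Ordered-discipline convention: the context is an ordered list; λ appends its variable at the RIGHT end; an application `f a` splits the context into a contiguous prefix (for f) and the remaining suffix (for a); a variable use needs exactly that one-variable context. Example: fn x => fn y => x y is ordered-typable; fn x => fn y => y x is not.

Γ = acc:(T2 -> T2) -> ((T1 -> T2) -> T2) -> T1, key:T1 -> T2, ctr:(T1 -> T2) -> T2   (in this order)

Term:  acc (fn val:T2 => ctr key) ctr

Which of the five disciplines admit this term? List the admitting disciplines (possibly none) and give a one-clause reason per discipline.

admitting disciplines: unrestricted
use counts: acc ×1; key ×1; ctr ×2; val (bound) ×0
left-to-right use order: acc, ctr, key, ctr
typing: the term checks, with type T1
ordered: ✗ — ctr ×2 used more than once (contraction); val left unused
linear: ✗ — ctr ×2 used more than once (contraction); val left unused
affine: ✗ — ctr ×2 used more than once (contraction)
relevant: ✗ — val left unused
unrestricted: ✓ — well-typed at T1; no restrictions here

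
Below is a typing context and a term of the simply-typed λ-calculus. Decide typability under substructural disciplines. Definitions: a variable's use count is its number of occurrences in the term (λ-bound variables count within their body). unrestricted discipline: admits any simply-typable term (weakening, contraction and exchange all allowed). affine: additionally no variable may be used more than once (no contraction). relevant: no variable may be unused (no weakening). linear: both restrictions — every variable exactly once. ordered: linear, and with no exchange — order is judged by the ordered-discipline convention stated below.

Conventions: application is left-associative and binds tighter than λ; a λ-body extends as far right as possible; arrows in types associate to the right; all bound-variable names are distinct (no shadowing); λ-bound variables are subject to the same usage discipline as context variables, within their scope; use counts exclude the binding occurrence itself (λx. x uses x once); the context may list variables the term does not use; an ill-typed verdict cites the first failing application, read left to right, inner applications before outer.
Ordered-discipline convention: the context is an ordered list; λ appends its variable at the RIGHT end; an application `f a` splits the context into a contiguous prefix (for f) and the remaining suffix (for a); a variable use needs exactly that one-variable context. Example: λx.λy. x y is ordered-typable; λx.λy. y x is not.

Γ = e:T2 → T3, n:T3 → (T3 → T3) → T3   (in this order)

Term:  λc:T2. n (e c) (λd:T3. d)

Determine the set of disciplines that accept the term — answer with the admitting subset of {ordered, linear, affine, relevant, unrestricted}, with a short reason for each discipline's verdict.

admitting disciplines: linear, affine, relevant, unrestricted
usage: e ×1; n ×1; c (bound) ×1; d (bound) ×1
order of uses: n, e, c, d
typing: the term checks, with type T2 → T3
ordered ✗ (no ordered split (uses run n, e, c, d))
linear ✓ (single use per variable (e, n, c, d))
affine ✓ (e, n, c, d: no repeats, contraction unneeded)
relevant ✓ (e, n, c, d: all used, weakening unneeded)
unrestricted ✓ (well-typed at T2 → T3; no restrictions here)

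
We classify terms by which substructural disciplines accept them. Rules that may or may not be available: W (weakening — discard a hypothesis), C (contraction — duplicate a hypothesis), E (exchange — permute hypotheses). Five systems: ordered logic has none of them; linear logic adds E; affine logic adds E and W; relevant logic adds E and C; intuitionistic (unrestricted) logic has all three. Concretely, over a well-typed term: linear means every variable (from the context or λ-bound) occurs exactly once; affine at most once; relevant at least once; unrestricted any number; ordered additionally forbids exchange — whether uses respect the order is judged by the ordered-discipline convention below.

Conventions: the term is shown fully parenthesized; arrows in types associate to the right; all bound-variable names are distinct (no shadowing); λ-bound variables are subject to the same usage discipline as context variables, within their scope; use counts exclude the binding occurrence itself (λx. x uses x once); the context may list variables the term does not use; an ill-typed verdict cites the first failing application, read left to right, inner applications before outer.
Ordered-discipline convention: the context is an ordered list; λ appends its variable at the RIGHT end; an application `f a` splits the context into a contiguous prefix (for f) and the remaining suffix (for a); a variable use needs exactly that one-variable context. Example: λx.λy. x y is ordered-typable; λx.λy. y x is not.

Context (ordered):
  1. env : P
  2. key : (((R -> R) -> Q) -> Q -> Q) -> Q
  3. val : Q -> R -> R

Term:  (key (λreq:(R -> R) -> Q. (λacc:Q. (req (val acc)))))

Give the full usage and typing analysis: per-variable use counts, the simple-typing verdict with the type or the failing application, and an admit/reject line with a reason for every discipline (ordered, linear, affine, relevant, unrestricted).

usage: env: 0; key: 1; val: 1; req (bound): 1; acc (bound): 1
order of uses: key, req, val, acc
typing: well-typed at Q
ordered: ✗ — env left unused
linear: ✗ — env left unused
affine: ✓ — at most one use each (env, key, val, req, acc)
relevant: ✗ — env left unused
unrestricted: ✓ — typability at Q is all that's needed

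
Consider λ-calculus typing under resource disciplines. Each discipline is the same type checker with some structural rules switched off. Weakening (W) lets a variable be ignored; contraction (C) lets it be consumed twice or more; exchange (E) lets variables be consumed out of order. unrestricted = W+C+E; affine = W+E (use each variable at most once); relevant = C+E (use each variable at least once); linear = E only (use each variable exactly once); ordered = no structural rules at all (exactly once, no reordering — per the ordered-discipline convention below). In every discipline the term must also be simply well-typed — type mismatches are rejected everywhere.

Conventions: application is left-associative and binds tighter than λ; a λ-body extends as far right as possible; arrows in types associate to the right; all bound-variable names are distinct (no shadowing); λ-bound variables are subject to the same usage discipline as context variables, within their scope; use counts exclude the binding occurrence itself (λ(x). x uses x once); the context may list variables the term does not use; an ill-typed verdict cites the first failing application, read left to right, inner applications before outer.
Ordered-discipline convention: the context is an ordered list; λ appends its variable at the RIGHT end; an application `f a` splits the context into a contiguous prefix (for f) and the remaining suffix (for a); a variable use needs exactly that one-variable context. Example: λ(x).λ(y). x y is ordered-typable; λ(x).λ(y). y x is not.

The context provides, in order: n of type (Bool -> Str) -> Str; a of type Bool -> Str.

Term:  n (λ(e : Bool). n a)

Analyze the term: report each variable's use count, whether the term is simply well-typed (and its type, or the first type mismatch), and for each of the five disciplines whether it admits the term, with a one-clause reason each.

variable uses: n ×2, a ×1, e (bound) ×0
order of uses: n, n, a
typing: well-typed at Str
ordered ✗ (uses contraction: n ×2; unused: e — weakening required)
linear ✗ (uses contraction: n ×2; unused: e — weakening required)
affine ✗ (uses contraction: n ×2)
relevant ✗ (unused: e — weakening required)
unrestricted ✓ (well-typed at Str; no restrictions here)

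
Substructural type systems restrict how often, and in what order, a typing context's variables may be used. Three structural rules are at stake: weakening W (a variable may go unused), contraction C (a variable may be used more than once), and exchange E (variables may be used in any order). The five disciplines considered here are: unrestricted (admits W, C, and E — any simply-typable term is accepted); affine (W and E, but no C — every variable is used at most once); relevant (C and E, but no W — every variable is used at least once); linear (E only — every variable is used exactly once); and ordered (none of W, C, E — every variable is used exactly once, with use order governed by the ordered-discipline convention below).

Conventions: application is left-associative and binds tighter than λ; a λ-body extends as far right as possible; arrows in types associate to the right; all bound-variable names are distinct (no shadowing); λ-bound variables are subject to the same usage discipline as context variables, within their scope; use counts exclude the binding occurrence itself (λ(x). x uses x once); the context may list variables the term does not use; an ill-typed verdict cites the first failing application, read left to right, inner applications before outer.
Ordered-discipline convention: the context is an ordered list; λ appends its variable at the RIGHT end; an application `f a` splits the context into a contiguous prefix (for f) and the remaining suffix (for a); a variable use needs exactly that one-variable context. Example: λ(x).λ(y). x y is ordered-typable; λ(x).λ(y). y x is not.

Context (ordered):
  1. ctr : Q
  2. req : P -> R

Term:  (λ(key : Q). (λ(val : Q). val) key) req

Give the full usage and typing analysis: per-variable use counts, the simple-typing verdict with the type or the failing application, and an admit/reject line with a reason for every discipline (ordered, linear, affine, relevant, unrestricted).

usage: ctr=0, req=1, key (λ-bound)=1, val (λ-bound)=1
use order (left to right): val, key, req
typing: ill-typed: an argument P -> R mismatches the expected Q
ordered: ✗, not simply typable
linear: ✗, fails simple typing
affine: ✗, a type mismatch blocks all five
relevant: ✗, the type mismatch rejects it
unrestricted: ✗, not simply typable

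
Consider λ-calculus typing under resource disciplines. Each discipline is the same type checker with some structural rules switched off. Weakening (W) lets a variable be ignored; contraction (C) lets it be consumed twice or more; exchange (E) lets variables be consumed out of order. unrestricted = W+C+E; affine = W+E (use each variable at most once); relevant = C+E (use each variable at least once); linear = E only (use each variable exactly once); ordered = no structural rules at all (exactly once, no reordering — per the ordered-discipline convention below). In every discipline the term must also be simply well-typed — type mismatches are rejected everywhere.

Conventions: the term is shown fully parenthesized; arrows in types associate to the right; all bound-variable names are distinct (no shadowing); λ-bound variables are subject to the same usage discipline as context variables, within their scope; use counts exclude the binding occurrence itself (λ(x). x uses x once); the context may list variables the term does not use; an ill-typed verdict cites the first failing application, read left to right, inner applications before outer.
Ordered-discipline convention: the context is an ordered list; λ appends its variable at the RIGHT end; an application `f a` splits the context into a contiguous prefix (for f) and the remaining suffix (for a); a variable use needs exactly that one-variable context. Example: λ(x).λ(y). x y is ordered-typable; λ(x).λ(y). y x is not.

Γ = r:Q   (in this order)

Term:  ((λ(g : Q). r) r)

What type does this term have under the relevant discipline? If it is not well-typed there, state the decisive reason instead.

not well-typed under relevant — unused: g — weakening required
use counts: r=2; g (λ-bound)=0
order of uses: r, r
typing: well-typed at Q
all disciplines: ordered ✗ | linear ✗ | affine ✗ | relevant ✗ | unrestricted ✓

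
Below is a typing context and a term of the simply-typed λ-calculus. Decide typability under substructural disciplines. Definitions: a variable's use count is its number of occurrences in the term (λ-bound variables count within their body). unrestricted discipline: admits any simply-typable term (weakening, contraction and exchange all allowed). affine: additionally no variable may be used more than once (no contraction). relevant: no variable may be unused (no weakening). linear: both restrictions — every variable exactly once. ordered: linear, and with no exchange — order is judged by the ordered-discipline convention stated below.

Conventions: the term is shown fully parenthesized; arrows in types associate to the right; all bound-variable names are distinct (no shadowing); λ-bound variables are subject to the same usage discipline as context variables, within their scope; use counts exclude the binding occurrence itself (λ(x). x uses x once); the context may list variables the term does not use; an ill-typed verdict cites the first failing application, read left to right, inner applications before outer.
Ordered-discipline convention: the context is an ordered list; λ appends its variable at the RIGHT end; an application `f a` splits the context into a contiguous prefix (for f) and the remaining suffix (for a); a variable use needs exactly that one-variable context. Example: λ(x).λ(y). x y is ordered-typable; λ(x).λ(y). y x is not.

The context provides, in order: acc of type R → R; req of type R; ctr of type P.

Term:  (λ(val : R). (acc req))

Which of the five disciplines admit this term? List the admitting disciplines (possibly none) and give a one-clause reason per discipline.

accepted by: affine, unrestricted
use counts: acc=1, req=1, ctr=0, val (λ-bound)=0
use order (left to right): acc, req
typing: the term checks, with type R → R
ordered: ✗ — unused: ctr, val — weakening required
linear: ✗ — unused: ctr, val — weakening required
affine: ✓ — acc, req, ctr, val: no repeats, contraction unneeded
relevant: ✗ — unused: ctr, val — weakening required
unrestricted: ✓ — simply typable at R → R; W, C, E all held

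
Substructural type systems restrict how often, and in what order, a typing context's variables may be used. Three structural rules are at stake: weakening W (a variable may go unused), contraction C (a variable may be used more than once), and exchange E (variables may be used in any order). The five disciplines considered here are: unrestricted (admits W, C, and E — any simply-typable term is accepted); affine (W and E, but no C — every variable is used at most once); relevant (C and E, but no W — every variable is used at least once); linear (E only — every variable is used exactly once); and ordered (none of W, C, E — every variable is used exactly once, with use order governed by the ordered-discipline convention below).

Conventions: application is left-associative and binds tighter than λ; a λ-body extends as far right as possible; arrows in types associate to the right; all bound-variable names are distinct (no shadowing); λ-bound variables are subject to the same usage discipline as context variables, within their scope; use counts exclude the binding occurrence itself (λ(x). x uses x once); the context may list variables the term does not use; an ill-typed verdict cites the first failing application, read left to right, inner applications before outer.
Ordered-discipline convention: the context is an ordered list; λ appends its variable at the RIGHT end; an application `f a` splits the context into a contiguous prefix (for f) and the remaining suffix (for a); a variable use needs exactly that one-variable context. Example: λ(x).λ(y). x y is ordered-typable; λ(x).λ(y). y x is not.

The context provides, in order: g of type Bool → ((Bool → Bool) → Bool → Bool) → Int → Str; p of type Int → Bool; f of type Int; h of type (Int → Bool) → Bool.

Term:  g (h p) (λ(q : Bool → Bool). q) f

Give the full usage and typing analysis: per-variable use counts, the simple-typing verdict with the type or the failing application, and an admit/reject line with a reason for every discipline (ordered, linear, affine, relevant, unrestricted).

use counts: g: 1×, p: 1×, f: 1×, h: 1×, q [bound]: 1×
uses in reading order: g, h, p, q, f
typing: well-typed — term : Str
ordered: ✗, use order g, h, p, q, f needs exchange
linear: ✓, exactly-once usage across g, p, f, h, q
affine: ✓, no duplicate uses among g, p, f, h, q
relevant: ✓, at least one use each (g, p, f, h, q)
unrestricted: ✓, simply typable at Str; W, C, E all held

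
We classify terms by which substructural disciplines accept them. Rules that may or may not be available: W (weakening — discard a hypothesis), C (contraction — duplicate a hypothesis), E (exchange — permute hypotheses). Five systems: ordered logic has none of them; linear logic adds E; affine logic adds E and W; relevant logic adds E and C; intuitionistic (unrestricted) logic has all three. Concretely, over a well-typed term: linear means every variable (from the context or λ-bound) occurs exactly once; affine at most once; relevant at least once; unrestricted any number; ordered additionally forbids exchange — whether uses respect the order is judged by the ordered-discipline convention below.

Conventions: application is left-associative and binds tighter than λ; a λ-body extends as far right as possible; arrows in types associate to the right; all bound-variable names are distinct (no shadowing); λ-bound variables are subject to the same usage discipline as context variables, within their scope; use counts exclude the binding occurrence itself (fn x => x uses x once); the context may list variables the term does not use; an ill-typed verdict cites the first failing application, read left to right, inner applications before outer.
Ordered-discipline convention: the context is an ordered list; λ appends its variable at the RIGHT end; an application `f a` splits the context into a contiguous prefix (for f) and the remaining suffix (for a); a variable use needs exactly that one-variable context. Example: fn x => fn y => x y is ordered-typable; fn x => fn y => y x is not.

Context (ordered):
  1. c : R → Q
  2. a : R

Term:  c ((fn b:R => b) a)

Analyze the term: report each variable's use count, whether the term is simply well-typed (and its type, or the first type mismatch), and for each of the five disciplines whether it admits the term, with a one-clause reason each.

counts: c=1; a=1; b [bound]=1
use order (left to right): c, b, a
typing: well-typed — term : Q
ordered: ✓ — single-use (c, a, b), ordered derivation ok
linear: ✓ — each of c, a, b used exactly once
affine: ✓ — at most one use each (c, a, b)
relevant: ✓ — at least one use each (c, a, b)
unrestricted: ✓ — typability at Q is all that's needed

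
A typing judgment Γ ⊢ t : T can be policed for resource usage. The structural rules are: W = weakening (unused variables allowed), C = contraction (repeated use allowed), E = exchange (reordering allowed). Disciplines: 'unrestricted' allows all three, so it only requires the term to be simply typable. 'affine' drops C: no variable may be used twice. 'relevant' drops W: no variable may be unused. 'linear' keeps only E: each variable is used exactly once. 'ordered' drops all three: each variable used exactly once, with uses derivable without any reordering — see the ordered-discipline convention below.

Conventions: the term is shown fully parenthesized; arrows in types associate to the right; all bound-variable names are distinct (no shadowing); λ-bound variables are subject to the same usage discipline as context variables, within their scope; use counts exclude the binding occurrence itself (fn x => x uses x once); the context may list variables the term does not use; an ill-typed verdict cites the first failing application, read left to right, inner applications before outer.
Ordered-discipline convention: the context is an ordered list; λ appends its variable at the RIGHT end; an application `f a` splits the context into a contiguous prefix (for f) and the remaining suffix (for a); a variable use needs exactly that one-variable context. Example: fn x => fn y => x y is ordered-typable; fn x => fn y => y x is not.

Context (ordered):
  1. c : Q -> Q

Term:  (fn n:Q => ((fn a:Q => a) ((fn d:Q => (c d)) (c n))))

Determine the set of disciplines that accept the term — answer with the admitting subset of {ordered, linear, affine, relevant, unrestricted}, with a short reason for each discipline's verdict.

admitting disciplines: relevant, unrestricted
counts: c: 2×, n (bound): 1×, a (bound): 1×, d (bound): 1×
use order (left to right): a, c, d, c, n
typing: ✓ — Q -> Q
ordered: ✗, c ×2 used more than once (contraction)
linear: ✗, c ×2 used more than once (contraction)
affine: ✗, c ×2 used more than once (contraction)
relevant: ✓, at least one use each (c, n, a, d)
unrestricted: ✓, typability at Q -> Q is all that's needed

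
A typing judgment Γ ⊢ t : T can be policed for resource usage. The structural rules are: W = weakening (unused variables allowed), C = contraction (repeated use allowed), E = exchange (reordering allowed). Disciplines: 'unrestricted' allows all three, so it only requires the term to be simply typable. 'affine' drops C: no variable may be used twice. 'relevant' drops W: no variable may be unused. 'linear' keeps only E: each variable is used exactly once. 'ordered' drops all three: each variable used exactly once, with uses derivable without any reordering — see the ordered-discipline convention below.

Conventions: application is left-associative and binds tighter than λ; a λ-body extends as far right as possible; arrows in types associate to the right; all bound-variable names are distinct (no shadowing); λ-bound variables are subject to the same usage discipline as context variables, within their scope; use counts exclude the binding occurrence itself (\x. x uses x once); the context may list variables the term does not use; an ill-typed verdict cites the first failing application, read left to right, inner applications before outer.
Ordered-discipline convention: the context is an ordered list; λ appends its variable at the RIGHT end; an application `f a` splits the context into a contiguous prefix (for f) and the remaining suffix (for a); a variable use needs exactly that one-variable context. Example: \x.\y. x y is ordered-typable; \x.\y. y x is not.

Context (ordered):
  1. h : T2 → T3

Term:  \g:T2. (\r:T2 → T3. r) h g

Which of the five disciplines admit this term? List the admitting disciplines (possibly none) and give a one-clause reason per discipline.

admitting disciplines: ordered, linear, affine, relevant, unrestricted
usage: h: 1, g [bound]: 1, r [bound]: 1
left-to-right use order: r, h, g
typing: well-typed at T2 → T3
ordered: ✓, one use each (h, g, r); ordered split holds
linear: ✓, h, g, r: one use apiece
affine: ✓, at most one use each (h, g, r)
relevant: ✓, at least one use each (h, g, r)
unrestricted: ✓, simply typable at T2 → T3; W, C, E all held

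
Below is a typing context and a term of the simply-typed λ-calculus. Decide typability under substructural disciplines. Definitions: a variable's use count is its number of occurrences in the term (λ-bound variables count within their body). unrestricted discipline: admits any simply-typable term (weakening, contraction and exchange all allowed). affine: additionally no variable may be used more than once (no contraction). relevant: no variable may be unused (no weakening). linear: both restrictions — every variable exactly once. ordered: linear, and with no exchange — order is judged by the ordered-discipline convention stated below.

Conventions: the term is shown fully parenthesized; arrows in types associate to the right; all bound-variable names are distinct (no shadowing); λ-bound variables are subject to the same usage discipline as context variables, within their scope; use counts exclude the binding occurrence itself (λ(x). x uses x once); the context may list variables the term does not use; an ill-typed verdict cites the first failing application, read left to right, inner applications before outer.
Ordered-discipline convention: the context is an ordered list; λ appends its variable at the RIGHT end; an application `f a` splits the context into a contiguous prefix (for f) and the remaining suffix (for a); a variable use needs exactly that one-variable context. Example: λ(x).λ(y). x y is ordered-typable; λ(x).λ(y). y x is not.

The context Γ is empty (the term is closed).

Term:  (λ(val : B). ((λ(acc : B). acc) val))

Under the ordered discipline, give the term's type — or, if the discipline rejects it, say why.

term : B → B
counts: val [bound]: 1×, acc [bound]: 1×
order of uses: acc, val
typing: the term checks, with type B → B
across the five disciplines: ordered ✓ · linear ✓ · affine ✓ · relevant ✓ · unrestricted ✓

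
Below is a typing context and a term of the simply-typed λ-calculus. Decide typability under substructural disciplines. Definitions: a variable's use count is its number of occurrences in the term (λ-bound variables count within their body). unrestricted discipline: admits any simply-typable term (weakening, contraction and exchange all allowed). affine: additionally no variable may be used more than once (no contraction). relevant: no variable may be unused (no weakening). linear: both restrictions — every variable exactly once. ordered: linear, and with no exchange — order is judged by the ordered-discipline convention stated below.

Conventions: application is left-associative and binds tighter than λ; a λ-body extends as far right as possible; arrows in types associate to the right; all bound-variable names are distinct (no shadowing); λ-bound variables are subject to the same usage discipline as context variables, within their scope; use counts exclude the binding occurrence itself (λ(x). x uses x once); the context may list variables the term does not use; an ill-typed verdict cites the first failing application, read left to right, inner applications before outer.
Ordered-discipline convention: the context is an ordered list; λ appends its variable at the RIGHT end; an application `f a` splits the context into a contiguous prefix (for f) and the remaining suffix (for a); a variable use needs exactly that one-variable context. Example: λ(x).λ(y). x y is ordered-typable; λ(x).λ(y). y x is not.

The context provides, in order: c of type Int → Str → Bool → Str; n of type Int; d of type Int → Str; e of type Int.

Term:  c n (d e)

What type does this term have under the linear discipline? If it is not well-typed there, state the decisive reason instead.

term : Bool → Str
use counts: c=1, n=1, d=1, e=1
left-to-right use order: c, n, d, e
typing: ✓ — Bool → Str
across the five disciplines: ordered ✓; linear ✓; affine ✓; relevant ✓; unrestricted ✓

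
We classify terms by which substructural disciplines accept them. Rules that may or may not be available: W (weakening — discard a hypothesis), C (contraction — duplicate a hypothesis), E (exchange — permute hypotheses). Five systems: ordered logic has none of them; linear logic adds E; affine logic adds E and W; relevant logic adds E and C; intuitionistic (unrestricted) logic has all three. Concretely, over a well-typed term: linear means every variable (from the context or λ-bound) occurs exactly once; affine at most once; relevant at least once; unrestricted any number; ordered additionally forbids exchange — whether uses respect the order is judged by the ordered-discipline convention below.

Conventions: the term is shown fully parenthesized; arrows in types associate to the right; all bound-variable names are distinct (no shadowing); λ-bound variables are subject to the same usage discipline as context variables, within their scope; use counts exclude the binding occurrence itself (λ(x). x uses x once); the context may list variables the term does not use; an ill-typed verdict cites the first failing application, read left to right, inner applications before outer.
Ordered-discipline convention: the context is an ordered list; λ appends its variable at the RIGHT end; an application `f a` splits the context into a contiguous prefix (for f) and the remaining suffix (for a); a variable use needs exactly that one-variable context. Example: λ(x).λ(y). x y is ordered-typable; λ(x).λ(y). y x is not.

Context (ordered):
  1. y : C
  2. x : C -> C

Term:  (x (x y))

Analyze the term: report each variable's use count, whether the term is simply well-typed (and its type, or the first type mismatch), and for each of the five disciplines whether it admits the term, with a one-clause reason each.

use counts: y ×1; x ×2
use order (left to right): x, x, y
typing: the term checks, with type C
ordered: ✗ — uses contraction: x ×2
linear: ✗ — uses contraction: x ×2
affine: ✗ — uses contraction: x ×2
relevant: ✓ — y, x: all used, weakening unneeded
unrestricted: ✓ — simply typable at C; W, C, E all held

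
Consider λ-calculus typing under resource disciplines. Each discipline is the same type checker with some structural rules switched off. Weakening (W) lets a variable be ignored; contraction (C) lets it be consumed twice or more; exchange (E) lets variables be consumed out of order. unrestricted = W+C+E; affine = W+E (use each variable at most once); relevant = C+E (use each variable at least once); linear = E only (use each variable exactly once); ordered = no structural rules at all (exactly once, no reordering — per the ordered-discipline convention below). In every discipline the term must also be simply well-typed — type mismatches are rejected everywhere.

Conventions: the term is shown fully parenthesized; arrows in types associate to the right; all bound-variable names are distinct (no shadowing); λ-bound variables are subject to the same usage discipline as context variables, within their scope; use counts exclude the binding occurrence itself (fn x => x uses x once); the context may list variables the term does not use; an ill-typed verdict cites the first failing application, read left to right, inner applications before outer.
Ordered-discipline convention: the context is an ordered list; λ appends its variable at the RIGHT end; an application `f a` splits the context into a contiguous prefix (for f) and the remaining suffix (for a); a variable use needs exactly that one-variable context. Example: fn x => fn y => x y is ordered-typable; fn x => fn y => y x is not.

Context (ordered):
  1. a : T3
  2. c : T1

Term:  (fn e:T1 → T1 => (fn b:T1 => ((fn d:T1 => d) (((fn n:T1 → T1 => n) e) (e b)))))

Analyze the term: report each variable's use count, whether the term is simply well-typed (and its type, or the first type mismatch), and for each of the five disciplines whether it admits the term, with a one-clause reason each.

use counts: a ×0; c ×0; e (λ-bound) ×2; b (λ-bound) ×1; d (λ-bound) ×1; n (λ-bound) ×1
uses in reading order: d, n, e, e, b
typing: ✓ — (T1 → T1) → T1 → T1
ordered ✗ (uses contraction: e ×2; unused: a, c — weakening required)
linear ✗ (uses contraction: e ×2; unused: a, c — weakening required)
affine ✗ (uses contraction: e ×2)
relevant ✗ (unused: a, c — weakening required)
unrestricted ✓ (type-checks ((T1 → T1) → T1 → T1) and nothing is barred)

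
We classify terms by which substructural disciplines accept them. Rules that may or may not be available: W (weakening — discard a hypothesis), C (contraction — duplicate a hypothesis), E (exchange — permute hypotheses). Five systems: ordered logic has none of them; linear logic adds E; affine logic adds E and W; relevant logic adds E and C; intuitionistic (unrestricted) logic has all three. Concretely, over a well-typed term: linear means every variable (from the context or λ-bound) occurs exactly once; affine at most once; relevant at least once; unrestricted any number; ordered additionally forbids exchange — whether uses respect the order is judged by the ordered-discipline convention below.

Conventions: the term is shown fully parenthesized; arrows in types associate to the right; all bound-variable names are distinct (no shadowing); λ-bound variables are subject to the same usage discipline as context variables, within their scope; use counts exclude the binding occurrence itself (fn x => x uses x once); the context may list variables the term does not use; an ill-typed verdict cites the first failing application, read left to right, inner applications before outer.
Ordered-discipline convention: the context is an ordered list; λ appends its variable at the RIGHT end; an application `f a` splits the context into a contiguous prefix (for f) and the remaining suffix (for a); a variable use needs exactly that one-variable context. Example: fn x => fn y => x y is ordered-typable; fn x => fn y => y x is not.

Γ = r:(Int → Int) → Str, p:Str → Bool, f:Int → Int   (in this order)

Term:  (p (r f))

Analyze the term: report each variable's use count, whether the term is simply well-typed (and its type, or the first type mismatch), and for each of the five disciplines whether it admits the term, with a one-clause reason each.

counts: r: 1×; p: 1×; f: 1×
uses in reading order: p, r, f
typing: the term checks, with type Bool
ordered ✗ (needs exchange: uses follow p, r, f)
linear ✓ (exactly-once usage across r, p, f)
affine ✓ (r, p, f: no repeats, contraction unneeded)
relevant ✓ (none of r, p, f goes unused)
unrestricted ✓ (typability at Bool is all that's needed)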